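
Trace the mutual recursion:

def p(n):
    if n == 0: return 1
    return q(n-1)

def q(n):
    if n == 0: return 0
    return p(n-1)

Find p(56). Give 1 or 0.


p(56) = q(55)
q(55) = p(54)
p(54) = q(53)
q(53) = p(52)
p(52) = q(51)
q(51) = p(50)
p(50) = q(49)
q(49) = p(48)
p(48) = q(47)
q(47) = p(46)
p(46) = q(45)
q(45) = p(44)
p(44) = q(43)
q(43) = p(42)
p(42) = q(41)
q(41) = p(40)
p(40) = q(39)
q(39) = p(38)
p(38) = q(37)
q(37) = p(36)
p(36) = q(35)
q(35) = p(34)
p(34) = q(33)
q(33) = p(32)
p(32) = q(31)
q(31) = p(30)
p(30) = q(29)
q(29) = p(28)
p(28) = q(27)
q(27) = p(26)
p(26) = q(25)
q(25) = p(24)
p(24) = q(23)
q(23) = p(22)
p(22) = q(21)
q(21) = p(20)
p(20) = q(19)
q(19) = p(18)
p(18) = q(17)
q(17) = p(16)
p(16) = q(15)
q(15) = p(14)
p(14) = q(13)
q(13) = p(12)
p(12) = q(11)
q(11) = p(10)
p(10) = q(9)
q(9) = p(8)
p(8) = q(7)
q(7) = p(6)
p(6) = q(5)
q(5) = p(4)
p(4) = q(3)
q(3) = p(2)
p(2) = q(1)
q(1) = p(0)
p(0) = 1  (base case)
Result: 1

1


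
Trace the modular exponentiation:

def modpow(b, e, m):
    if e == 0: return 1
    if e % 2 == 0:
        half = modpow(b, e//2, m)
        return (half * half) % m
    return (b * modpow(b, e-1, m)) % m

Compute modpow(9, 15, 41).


modpow(9, 15, 41): e is odd, compute modpow(9, 14, 41)
  modpow(9, 14, 41): e is even, compute modpow(9, 7, 41)
    modpow(9, 7, 41): e is odd, compute modpow(9, 6, 41)
      modpow(9, 6, 41): e is even, compute modpow(9, 3, 41)
        modpow(9, 3, 41): e is odd, compute modpow(9, 2, 41)
          modpow(9, 2, 41): e is even, compute modpow(9, 1, 41)
          modpow(9, 1, 41): e is odd, compute modpow(9, 0, 41)
          modpow(9, 0, 41) = 1
          (9 * 1) % 41 = 9
          half=9, (9*9) % 41 = 40
        (9 * 40) % 41 = 32
      half=32, (32*32) % 41 = 40
    (9 * 40) % 41 = 32
  half=32, (32*32) % 41 = 40
(9 * 40) % 41 = 32

32


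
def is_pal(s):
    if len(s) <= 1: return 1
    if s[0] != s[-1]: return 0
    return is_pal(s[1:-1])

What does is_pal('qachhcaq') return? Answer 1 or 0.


is_pal('qachhcaq'): s[0]='q' == s[-1]='q' -> check is_pal('achhca')
is_pal('achhca'): s[0]='a' == s[-1]='a' -> check is_pal('chhc')
is_pal('chhc'): s[0]='c' == s[-1]='c' -> check is_pal('hh')
is_pal('hh'): s[0]='h' == s[-1]='h' -> check is_pal('')
is_pal(''): len <= 1 -> return 1  (base case)
Result: 1 (palindrome)

1


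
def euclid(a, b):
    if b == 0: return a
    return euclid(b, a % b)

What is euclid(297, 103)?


euclid(297, 103) = euclid(103, 91)
euclid(103, 91) = euclid(91, 12)
euclid(91, 12) = euclid(12, 7)
euclid(12, 7) = euclid(7, 5)
euclid(7, 5) = euclid(5, 2)
euclid(5, 2) = euclid(2, 1)
euclid(2, 1) = euclid(1, 0)
euclid(1, 0) = 1  (base case)

1


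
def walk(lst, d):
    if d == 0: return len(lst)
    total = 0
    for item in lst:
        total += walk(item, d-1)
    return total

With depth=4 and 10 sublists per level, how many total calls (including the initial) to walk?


At depth 0 (root): 1 call
At depth 1: each of 1 parents calls walk on 10 children = 10 calls
At depth 2: each of 10 parents calls walk on 10 children = 100 calls
At depth 3: each of 100 parents calls walk on 10 children = 1000 calls
At depth 4: each of 1000 parents calls walk on 10 children = 10000 calls
Total: 1 + 10 + 100 + 1000 + 10000 = 11111

11111


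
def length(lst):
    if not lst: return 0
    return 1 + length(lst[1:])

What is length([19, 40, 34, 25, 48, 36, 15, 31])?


length([19, 40, 34, 25, 48, 36, 15, 31]) = 1 + length([40, 34, 25, 48, 36, 15, 31])
length([40, 34, 25, 48, 36, 15, 31]) = 1 + length([34, 25, 48, 36, 15, 31])
length([34, 25, 48, 36, 15, 31]) = 1 + length([25, 48, 36, 15, 31])
length([25, 48, 36, 15, 31]) = 1 + length([48, 36, 15, 31])
length([48, 36, 15, 31]) = 1 + length([36, 15, 31])
length([36, 15, 31]) = 1 + length([15, 31])
length([15, 31]) = 1 + length([31])
length([31]) = 1 + length([])
length([]) = 0  (base case)
Unwinding: 1 + 1 + 1 + 1 + 1 + 1 + 1 + 1 + 0 = 8

8


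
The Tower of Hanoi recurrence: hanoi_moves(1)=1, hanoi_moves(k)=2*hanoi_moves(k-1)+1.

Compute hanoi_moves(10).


hanoi_moves(10) = 2 * hanoi_moves(9) + 1
hanoi_moves(9) = 2 * hanoi_moves(8) + 1
hanoi_moves(8) = 2 * hanoi_moves(7) + 1
hanoi_moves(7) = 2 * hanoi_moves(6) + 1
hanoi_moves(6) = 2 * hanoi_moves(5) + 1
hanoi_moves(5) = 2 * hanoi_moves(4) + 1
hanoi_moves(4) = 2 * hanoi_moves(3) + 1
hanoi_moves(3) = 2 * hanoi_moves(2) + 1
hanoi_moves(2) = 2 * hanoi_moves(1) + 1
hanoi_moves(1) = 1  (base case)
hanoi_moves(2) = 2 * 1 + 1 = 3
hanoi_moves(3) = 2 * 3 + 1 = 7
hanoi_moves(4) = 2 * 7 + 1 = 15
hanoi_moves(5) = 2 * 15 + 1 = 31
hanoi_moves(6) = 2 * 31 + 1 = 63
hanoi_moves(7) = 2 * 63 + 1 = 127
hanoi_moves(8) = 2 * 127 + 1 = 255
hanoi_moves(9) = 2 * 255 + 1 = 511
hanoi_moves(10) = 2 * 511 + 1 = 1023

1023


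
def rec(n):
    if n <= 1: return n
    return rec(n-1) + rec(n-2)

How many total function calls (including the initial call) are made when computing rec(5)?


Let C(n) = total calls for rec(n)
C(0) = 1, C(1) = 1
C(2) = 1 + C(1) + C(0) = 1 + 1 + 1 = 3
C(3) = 1 + C(2) + C(1) = 1 + 3 + 1 = 5
C(4) = 1 + C(3) + C(2) = 1 + 5 + 3 = 9
C(5) = 1 + C(4) + C(3) = 1 + 9 + 5 = 15

15


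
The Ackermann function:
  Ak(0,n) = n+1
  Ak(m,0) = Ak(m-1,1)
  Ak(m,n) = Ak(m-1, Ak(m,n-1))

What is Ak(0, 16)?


Ak(0, 16) = 17
Result: Ak(0, 16) = 17

17


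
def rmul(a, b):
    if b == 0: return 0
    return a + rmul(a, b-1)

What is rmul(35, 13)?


rmul(35, 13) = 35 + rmul(35, 12)
rmul(35, 12) = 35 + rmul(35, 11)
rmul(35, 11) = 35 + rmul(35, 10)
rmul(35, 10) = 35 + rmul(35, 9)
rmul(35, 9) = 35 + rmul(35, 8)
rmul(35, 8) = 35 + rmul(35, 7)
rmul(35, 7) = 35 + rmul(35, 6)
rmul(35, 6) = 35 + rmul(35, 5)
rmul(35, 5) = 35 + rmul(35, 4)
rmul(35, 4) = 35 + rmul(35, 3)
rmul(35, 3) = 35 + rmul(35, 2)
rmul(35, 2) = 35 + rmul(35, 1)
rmul(35, 1) = 35 + rmul(35, 0)
rmul(35, 0) = 0  (base case)
Total: 35 + 35 + 35 + 35 + 35 + 35 + 35 + 35 + 35 + 35 + 35 + 35 + 35 + 0 = 455

455


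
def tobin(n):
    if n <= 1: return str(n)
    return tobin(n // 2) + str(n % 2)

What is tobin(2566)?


tobin(2566) = tobin(1283) + '0'
tobin(1283) = tobin(641) + '1'
tobin(641) = tobin(320) + '1'
tobin(320) = tobin(160) + '0'
tobin(160) = tobin(80) + '0'
tobin(80) = tobin(40) + '0'
tobin(40) = tobin(20) + '0'
tobin(20) = tobin(10) + '0'
tobin(10) = tobin(5) + '0'
tobin(5) = tobin(2) + '1'
tobin(2) = tobin(1) + '0'
tobin(1) = '1'  (base case)
Concatenating: '1' + '0' + '1' + '0' + '0' + '0' + '0' + '0' + '0' + '1' + '1' + '0' = '101000000110'

101000000110


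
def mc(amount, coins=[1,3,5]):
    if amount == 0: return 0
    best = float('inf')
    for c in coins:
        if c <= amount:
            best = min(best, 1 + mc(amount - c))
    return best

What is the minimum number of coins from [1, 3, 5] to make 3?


Building up with DP:
mc(0) = 0
mc(1) = min(1+mc(0)=1+0=1) = 1
mc(2) = min(1+mc(1)=1+1=2) = 2
mc(3) = min(1+mc(2)=1+2=3, 1+mc(0)=1+0=1) = 1

1


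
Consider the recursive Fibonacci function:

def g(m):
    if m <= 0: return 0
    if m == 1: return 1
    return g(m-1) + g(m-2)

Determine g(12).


Computing g(12) bottom-up:
g(0) = 0
g(1) = 1
g(2) = g(1) + g(0) = 1 + 0 = 1
g(3) = g(2) + g(1) = 1 + 1 = 2
g(4) = g(3) + g(2) = 2 + 1 = 3
g(5) = g(4) + g(3) = 3 + 2 = 5
g(6) = g(5) + g(4) = 5 + 3 = 8
g(7) = g(6) + g(5) = 8 + 5 = 13
g(8) = g(7) + g(6) = 13 + 8 = 21
g(9) = g(8) + g(7) = 21 + 13 = 34
g(10) = g(9) + g(8) = 34 + 21 = 55
g(11) = g(10) + g(9) = 55 + 34 = 89
g(12) = g(11) + g(10) = 89 + 55 = 144

144


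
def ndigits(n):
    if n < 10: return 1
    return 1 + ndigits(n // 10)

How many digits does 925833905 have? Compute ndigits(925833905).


ndigits(925833905) = 1 + ndigits(92583390)
ndigits(92583390) = 1 + ndigits(9258339)
ndigits(9258339) = 1 + ndigits(925833)
ndigits(925833) = 1 + ndigits(92583)
ndigits(92583) = 1 + ndigits(9258)
ndigits(9258) = 1 + ndigits(925)
ndigits(925) = 1 + ndigits(92)
ndigits(92) = 1 + ndigits(9)
ndigits(9) = 1  (base case: 9 < 10)
Unwinding: 1 + 1 + 1 + 1 + 1 + 1 + 1 + 1 + 1 = 9

9


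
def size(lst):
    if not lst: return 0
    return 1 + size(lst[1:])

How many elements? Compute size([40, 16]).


size([40, 16]) = 1 + size([16])
size([16]) = 1 + size([])
size([]) = 0  (base case)
Unwinding: 1 + 1 + 0 = 2

2


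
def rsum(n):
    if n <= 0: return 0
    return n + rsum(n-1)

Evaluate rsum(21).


rsum(21)
= 21 + 20 + 19 + 18 + 17 + 16 + 15 + 14 + 13 + 12 + 11 + 10 + 9 + 8 + 7 + 6 + 5 + 4 + 3 + 2 + 1 + rsum(0)
= 21 + 20 + 19 + 18 + 17 + 16 + 15 + 14 + 13 + 12 + 11 + 10 + 9 + 8 + 7 + 6 + 5 + 4 + 3 + 2 + 1 + 0
= 231

231


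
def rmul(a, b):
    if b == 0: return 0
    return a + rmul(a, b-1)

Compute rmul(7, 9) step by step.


rmul(7, 9) = 7 + rmul(7, 8)
rmul(7, 8) = 7 + rmul(7, 7)
rmul(7, 7) = 7 + rmul(7, 6)
rmul(7, 6) = 7 + rmul(7, 5)
rmul(7, 5) = 7 + rmul(7, 4)
rmul(7, 4) = 7 + rmul(7, 3)
rmul(7, 3) = 7 + rmul(7, 2)
rmul(7, 2) = 7 + rmul(7, 1)
rmul(7, 1) = 7 + rmul(7, 0)
rmul(7, 0) = 0  (base case)
Total: 7 + 7 + 7 + 7 + 7 + 7 + 7 + 7 + 7 + 0 = 63

63


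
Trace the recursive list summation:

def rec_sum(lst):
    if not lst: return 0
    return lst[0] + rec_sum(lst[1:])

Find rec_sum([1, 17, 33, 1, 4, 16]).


rec_sum([1, 17, 33, 1, 4, 16]) = 1 + rec_sum([17, 33, 1, 4, 16])
rec_sum([17, 33, 1, 4, 16]) = 17 + rec_sum([33, 1, 4, 16])
rec_sum([33, 1, 4, 16]) = 33 + rec_sum([1, 4, 16])
rec_sum([1, 4, 16]) = 1 + rec_sum([4, 16])
rec_sum([4, 16]) = 4 + rec_sum([16])
rec_sum([16]) = 16 + rec_sum([])
rec_sum([]) = 0  (base case)
Total: 1 + 17 + 33 + 1 + 4 + 16 + 0 = 72

72


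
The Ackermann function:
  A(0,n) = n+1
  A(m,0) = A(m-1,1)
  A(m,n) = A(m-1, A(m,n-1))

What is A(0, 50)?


A(0, 50) = 51
Result: A(0, 50) = 51

51


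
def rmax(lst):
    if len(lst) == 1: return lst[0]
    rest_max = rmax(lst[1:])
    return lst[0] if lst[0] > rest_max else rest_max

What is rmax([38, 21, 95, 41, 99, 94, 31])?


rmax([38, 21, 95, 41, 99, 94, 31]): compare 38 with rmax([21, 95, 41, 99, 94, 31])
rmax([21, 95, 41, 99, 94, 31]): compare 21 with rmax([95, 41, 99, 94, 31])
rmax([95, 41, 99, 94, 31]): compare 95 with rmax([41, 99, 94, 31])
rmax([41, 99, 94, 31]): compare 41 with rmax([99, 94, 31])
rmax([99, 94, 31]): compare 99 with rmax([94, 31])
rmax([94, 31]): compare 94 with rmax([31])
rmax([31]) = 31  (base case)
Compare 94 with 31 -> 94
Compare 99 with 94 -> 99
Compare 41 with 99 -> 99
Compare 95 with 99 -> 99
Compare 21 with 99 -> 99
Compare 38 with 99 -> 99

99


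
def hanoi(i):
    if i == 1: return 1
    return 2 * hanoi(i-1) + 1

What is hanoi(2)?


hanoi(2) = 2 * hanoi(1) + 1
hanoi(1) = 1  (base case)
hanoi(2) = 2 * 1 + 1 = 3

3


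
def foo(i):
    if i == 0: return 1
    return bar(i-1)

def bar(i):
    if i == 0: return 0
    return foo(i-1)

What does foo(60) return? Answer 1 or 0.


foo(60) = bar(59)
bar(59) = foo(58)
foo(58) = bar(57)
bar(57) = foo(56)
foo(56) = bar(55)
bar(55) = foo(54)
foo(54) = bar(53)
bar(53) = foo(52)
foo(52) = bar(51)
bar(51) = foo(50)
foo(50) = bar(49)
bar(49) = foo(48)
foo(48) = bar(47)
bar(47) = foo(46)
foo(46) = bar(45)
bar(45) = foo(44)
foo(44) = bar(43)
bar(43) = foo(42)
foo(42) = bar(41)
bar(41) = foo(40)
foo(40) = bar(39)
bar(39) = foo(38)
foo(38) = bar(37)
bar(37) = foo(36)
foo(36) = bar(35)
bar(35) = foo(34)
foo(34) = bar(33)
bar(33) = foo(32)
foo(32) = bar(31)
bar(31) = foo(30)
foo(30) = bar(29)
bar(29) = foo(28)
foo(28) = bar(27)
bar(27) = foo(26)
foo(26) = bar(25)
bar(25) = foo(24)
foo(24) = bar(23)
bar(23) = foo(22)
foo(22) = bar(21)
bar(21) = foo(20)
foo(20) = bar(19)
bar(19) = foo(18)
foo(18) = bar(17)
bar(17) = foo(16)
foo(16) = bar(15)
bar(15) = foo(14)
foo(14) = bar(13)
bar(13) = foo(12)
foo(12) = bar(11)
bar(11) = foo(10)
foo(10) = bar(9)
bar(9) = foo(8)
foo(8) = bar(7)
bar(7) = foo(6)
foo(6) = bar(5)
bar(5) = foo(4)
foo(4) = bar(3)
bar(3) = foo(2)
foo(2) = bar(1)
bar(1) = foo(0)
foo(0) = 1  (base case)
Result: 1

1


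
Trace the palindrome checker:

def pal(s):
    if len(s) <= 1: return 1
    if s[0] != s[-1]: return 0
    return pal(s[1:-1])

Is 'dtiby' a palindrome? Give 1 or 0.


pal('dtiby'): s[0]='d' != s[-1]='y' -> return 0
Result: 0 (not a palindrome)

0


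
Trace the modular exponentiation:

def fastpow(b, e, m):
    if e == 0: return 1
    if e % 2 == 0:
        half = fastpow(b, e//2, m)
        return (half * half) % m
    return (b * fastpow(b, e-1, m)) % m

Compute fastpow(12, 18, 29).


fastpow(12, 18, 29): e is even, compute fastpow(12, 9, 29)
  fastpow(12, 9, 29): e is odd, compute fastpow(12, 8, 29)
    fastpow(12, 8, 29): e is even, compute fastpow(12, 4, 29)
      fastpow(12, 4, 29): e is even, compute fastpow(12, 2, 29)
        fastpow(12, 2, 29): e is even, compute fastpow(12, 1, 29)
          fastpow(12, 1, 29): e is odd, compute fastpow(12, 0, 29)
          fastpow(12, 0, 29) = 1
          (12 * 1) % 29 = 12
        half=12, (12*12) % 29 = 28
      half=28, (28*28) % 29 = 1
    half=1, (1*1) % 29 = 1
  (12 * 1) % 29 = 12
half=12, (12*12) % 29 = 28

28


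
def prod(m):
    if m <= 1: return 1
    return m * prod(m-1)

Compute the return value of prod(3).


prod(3)
= 3 * prod(2)
= 3 * 2 * prod(1)
= 3 * 2 * 1
= 6

6


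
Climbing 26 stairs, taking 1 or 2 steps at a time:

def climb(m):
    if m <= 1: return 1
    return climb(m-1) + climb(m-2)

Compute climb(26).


Building up from base cases:
climb(0) = 1
climb(1) = 1
climb(2) = climb(1) + climb(0) = 1 + 1 = 2
climb(3) = climb(2) + climb(1) = 2 + 1 = 3
climb(4) = climb(3) + climb(2) = 3 + 2 = 5
climb(5) = climb(4) + climb(3) = 5 + 3 = 8
climb(6) = climb(5) + climb(4) = 8 + 5 = 13
climb(7) = climb(6) + climb(5) = 13 + 8 = 21
climb(8) = climb(7) + climb(6) = 21 + 13 = 34
climb(9) = climb(8) + climb(7) = 34 + 21 = 55
climb(10) = climb(9) + climb(8) = 55 + 34 = 89
climb(11) = climb(10) + climb(9) = 89 + 55 = 144
climb(12) = climb(11) + climb(10) = 144 + 89 = 233
climb(13) = climb(12) + climb(11) = 233 + 144 = 377
climb(14) = climb(13) + climb(12) = 377 + 233 = 610
climb(15) = climb(14) + climb(13) = 610 + 377 = 987
climb(16) = climb(15) + climb(14) = 987 + 610 = 1597
climb(17) = climb(16) + climb(15) = 1597 + 987 = 2584
climb(18) = climb(17) + climb(16) = 2584 + 1597 = 4181
climb(19) = climb(18) + climb(17) = 4181 + 2584 = 6765
climb(20) = climb(19) + climb(18) = 6765 + 4181 = 10946
climb(21) = climb(20) + climb(19) = 10946 + 6765 = 17711
climb(22) = climb(21) + climb(20) = 17711 + 10946 = 28657
climb(23) = climb(22) + climb(21) = 28657 + 17711 = 46368
climb(24) = climb(23) + climb(22) = 46368 + 28657 = 75025
climb(25) = climb(24) + climb(23) = 75025 + 46368 = 121393
climb(26) = climb(25) + climb(24) = 121393 + 75025 = 196418

196418


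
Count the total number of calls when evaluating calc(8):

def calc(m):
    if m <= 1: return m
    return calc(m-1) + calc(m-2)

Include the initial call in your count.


Let C(n) = total calls for calc(n)
C(0) = 1, C(1) = 1
C(2) = 1 + C(1) + C(0) = 1 + 1 + 1 = 3
C(3) = 1 + C(2) + C(1) = 1 + 3 + 1 = 5
C(4) = 1 + C(3) + C(2) = 1 + 5 + 3 = 9
C(5) = 1 + C(4) + C(3) = 1 + 9 + 5 = 15
C(6) = 1 + C(5) + C(4) = 1 + 15 + 9 = 25
C(7) = 1 + C(6) + C(5) = 1 + 25 + 15 = 41
C(8) = 1 + C(7) + C(6) = 1 + 41 + 25 = 67

67


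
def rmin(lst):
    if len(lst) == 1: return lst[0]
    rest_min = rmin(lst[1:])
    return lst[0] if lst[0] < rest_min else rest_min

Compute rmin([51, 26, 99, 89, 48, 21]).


rmin([51, 26, 99, 89, 48, 21]): compare 51 with rmin([26, 99, 89, 48, 21])
rmin([26, 99, 89, 48, 21]): compare 26 with rmin([99, 89, 48, 21])
rmin([99, 89, 48, 21]): compare 99 with rmin([89, 48, 21])
rmin([89, 48, 21]): compare 89 with rmin([48, 21])
rmin([48, 21]): compare 48 with rmin([21])
rmin([21]) = 21  (base case)
Compare 48 with 21 -> 21
Compare 89 with 21 -> 21
Compare 99 with 21 -> 21
Compare 26 with 21 -> 21
Compare 51 with 21 -> 21

21


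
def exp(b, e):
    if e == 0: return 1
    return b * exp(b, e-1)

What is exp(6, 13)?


exp(6, 13)
= 6 * exp(6, 12)
= 6 * 6 * exp(6, 11)
= 6 * 6 * 6 * exp(6, 10)
= 6 * 6 * 6 * 6 * exp(6, 9)
= 6 * 6 * 6 * 6 * 6 * exp(6, 8)
= 6 * 6 * 6 * 6 * 6 * 6 * exp(6, 7)
= 6 * 6 * 6 * 6 * 6 * 6 * 6 * exp(6, 6)
= 6 * 6 * 6 * 6 * 6 * 6 * 6 * 6 * exp(6, 5)
= 6 * 6 * 6 * 6 * 6 * 6 * 6 * 6 * 6 * exp(6, 4)
= 6 * 6 * 6 * 6 * 6 * 6 * 6 * 6 * 6 * 6 * exp(6, 3)
= 6 * 6 * 6 * 6 * 6 * 6 * 6 * 6 * 6 * 6 * 6 * exp(6, 2)
= 6 * 6 * 6 * 6 * 6 * 6 * 6 * 6 * 6 * 6 * 6 * 6 * exp(6, 1)
= 6 * 6 * 6 * 6 * 6 * 6 * 6 * 6 * 6 * 6 * 6 * 6 * 6 * exp(6, 0)
= 6 * 6 * 6 * 6 * 6 * 6 * 6 * 6 * 6 * 6 * 6 * 6 * 6 * 1
= 13060694016

13060694016


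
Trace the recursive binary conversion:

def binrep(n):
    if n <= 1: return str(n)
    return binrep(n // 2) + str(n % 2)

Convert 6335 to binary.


binrep(6335) = binrep(3167) + '1'
binrep(3167) = binrep(1583) + '1'
binrep(1583) = binrep(791) + '1'
binrep(791) = binrep(395) + '1'
binrep(395) = binrep(197) + '1'
binrep(197) = binrep(98) + '1'
binrep(98) = binrep(49) + '0'
binrep(49) = binrep(24) + '1'
binrep(24) = binrep(12) + '0'
binrep(12) = binrep(6) + '0'
binrep(6) = binrep(3) + '0'
binrep(3) = binrep(1) + '1'
binrep(1) = '1'  (base case)
Concatenating: '1' + '1' + '0' + '0' + '0' + '1' + '0' + '1' + '1' + '1' + '1' + '1' + '1' = '1100010111111'

1100010111111


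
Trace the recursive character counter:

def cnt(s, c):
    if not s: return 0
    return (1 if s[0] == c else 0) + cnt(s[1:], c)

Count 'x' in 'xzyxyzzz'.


s[0]='x' == 'x' -> 1
s[0]='z' != 'x' -> 0
s[0]='y' != 'x' -> 0
s[0]='x' == 'x' -> 1
s[0]='y' != 'x' -> 0
s[0]='z' != 'x' -> 0
s[0]='z' != 'x' -> 0
s[0]='z' != 'x' -> 0
Sum: 1 + 0 + 0 + 1 + 0 + 0 + 0 + 0 = 2

2


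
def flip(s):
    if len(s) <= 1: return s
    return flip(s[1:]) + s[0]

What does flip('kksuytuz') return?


flip('kksuytuz') = flip('ksuytuz') + 'k'
flip('ksuytuz') = flip('suytuz') + 'k'
flip('suytuz') = flip('uytuz') + 's'
flip('uytuz') = flip('ytuz') + 'u'
flip('ytuz') = flip('tuz') + 'y'
flip('tuz') = flip('uz') + 't'
flip('uz') = flip('z') + 'u'
flip('z') = 'z'  (base case)
Concatenating: 'z' + 'u' + 't' + 'y' + 'u' + 's' + 'k' + 'k' = 'zutyuskk'

zutyuskk


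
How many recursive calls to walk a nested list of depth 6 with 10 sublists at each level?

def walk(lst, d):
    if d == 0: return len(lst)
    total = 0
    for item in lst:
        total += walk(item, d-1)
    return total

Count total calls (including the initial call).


At depth 0 (root): 1 call
At depth 1: each of 1 parents calls walk on 10 children = 10 calls
At depth 2: each of 10 parents calls walk on 10 children = 100 calls
At depth 3: each of 100 parents calls walk on 10 children = 1000 calls
At depth 4: each of 1000 parents calls walk on 10 children = 10000 calls
At depth 5: each of 10000 parents calls walk on 10 children = 100000 calls
At depth 6: each of 100000 parents calls walk on 10 children = 1000000 calls
Total: 1 + 10 + 100 + 1000 + 10000 + 100000 + 1000000 = 1111111

1111111


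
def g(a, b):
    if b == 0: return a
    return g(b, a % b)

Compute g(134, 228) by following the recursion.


g(134, 228) = g(228, 134)
g(228, 134) = g(134, 94)
g(134, 94) = g(94, 40)
g(94, 40) = g(40, 14)
g(40, 14) = g(14, 12)
g(14, 12) = g(12, 2)
g(12, 2) = g(2, 0)
g(2, 0) = 2  (base case)

2


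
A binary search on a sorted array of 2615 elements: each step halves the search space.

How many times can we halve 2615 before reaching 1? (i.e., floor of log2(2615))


2615 / 2 = 1307
1307 / 2 = 653
653 / 2 = 326
326 / 2 = 163
163 / 2 = 81
81 / 2 = 40
40 / 2 = 20
20 / 2 = 10
10 / 2 = 5
5 / 2 = 2
2 / 2 = 1
Reached 1 after 11 halvings

11


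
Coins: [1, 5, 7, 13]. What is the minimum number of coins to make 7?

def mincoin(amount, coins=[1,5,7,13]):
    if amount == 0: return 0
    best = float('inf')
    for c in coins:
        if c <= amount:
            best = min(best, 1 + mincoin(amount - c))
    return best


Building up with DP:
mincoin(0) = 0
mincoin(1) = min(1+mincoin(0)=1+0=1) = 1
mincoin(2) = min(1+mincoin(1)=1+1=2) = 2
mincoin(3) = min(1+mincoin(2)=1+2=3) = 3
mincoin(4) = min(1+mincoin(3)=1+3=4) = 4
mincoin(5) = min(1+mincoin(4)=1+4=5, 1+mincoin(0)=1+0=1) = 1
mincoin(6) = min(1+mincoin(5)=1+1=2, 1+mincoin(1)=1+1=2) = 2
mincoin(7) = min(1+mincoin(6)=1+2=3, 1+mincoin(2)=1+2=3, 1+mincoin(0)=1+0=1) = 1

1


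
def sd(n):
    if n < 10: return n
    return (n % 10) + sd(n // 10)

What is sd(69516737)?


sd(69516737) = 7 + sd(6951673)
sd(6951673) = 3 + sd(695167)
sd(695167) = 7 + sd(69516)
sd(69516) = 6 + sd(6951)
sd(6951) = 1 + sd(695)
sd(695) = 5 + sd(69)
sd(69) = 9 + sd(6)
sd(6) = 6  (base case)
Total: 7 + 3 + 7 + 6 + 1 + 5 + 9 + 6 = 44

44


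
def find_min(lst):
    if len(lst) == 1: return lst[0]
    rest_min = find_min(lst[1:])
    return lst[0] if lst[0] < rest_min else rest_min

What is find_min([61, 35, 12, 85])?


find_min([61, 35, 12, 85]): compare 61 with find_min([35, 12, 85])
find_min([35, 12, 85]): compare 35 with find_min([12, 85])
find_min([12, 85]): compare 12 with find_min([85])
find_min([85]) = 85  (base case)
Compare 12 with 85 -> 12
Compare 35 with 12 -> 12
Compare 61 with 12 -> 12

12


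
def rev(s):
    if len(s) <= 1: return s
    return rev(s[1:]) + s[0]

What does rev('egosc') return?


rev('egosc') = rev('gosc') + 'e'
rev('gosc') = rev('osc') + 'g'
rev('osc') = rev('sc') + 'o'
rev('sc') = rev('c') + 's'
rev('c') = 'c'  (base case)
Concatenating: 'c' + 's' + 'o' + 'g' + 'e' = 'csoge'

csoge


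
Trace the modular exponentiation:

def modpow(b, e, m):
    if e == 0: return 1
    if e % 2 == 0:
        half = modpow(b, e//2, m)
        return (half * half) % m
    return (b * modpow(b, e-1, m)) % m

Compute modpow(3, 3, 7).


modpow(3, 3, 7): e is odd, compute modpow(3, 2, 7)
  modpow(3, 2, 7): e is even, compute modpow(3, 1, 7)
    modpow(3, 1, 7): e is odd, compute modpow(3, 0, 7)
      modpow(3, 0, 7) = 1
    (3 * 1) % 7 = 3
  half=3, (3*3) % 7 = 2
(3 * 2) % 7 = 6

6


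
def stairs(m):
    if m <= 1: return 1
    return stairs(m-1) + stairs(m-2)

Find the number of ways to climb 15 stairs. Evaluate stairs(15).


Building up from base cases:
stairs(0) = 1
stairs(1) = 1
stairs(2) = stairs(1) + stairs(0) = 1 + 1 = 2
stairs(3) = stairs(2) + stairs(1) = 2 + 1 = 3
stairs(4) = stairs(3) + stairs(2) = 3 + 2 = 5
stairs(5) = stairs(4) + stairs(3) = 5 + 3 = 8
stairs(6) = stairs(5) + stairs(4) = 8 + 5 = 13
stairs(7) = stairs(6) + stairs(5) = 13 + 8 = 21
stairs(8) = stairs(7) + stairs(6) = 21 + 13 = 34
stairs(9) = stairs(8) + stairs(7) = 34 + 21 = 55
stairs(10) = stairs(9) + stairs(8) = 55 + 34 = 89
stairs(11) = stairs(10) + stairs(9) = 89 + 55 = 144
stairs(12) = stairs(11) + stairs(10) = 144 + 89 = 233
stairs(13) = stairs(12) + stairs(11) = 233 + 144 = 377
stairs(14) = stairs(13) + stairs(12) = 377 + 233 = 610
stairs(15) = stairs(14) + stairs(13) = 610 + 377 = 987

987


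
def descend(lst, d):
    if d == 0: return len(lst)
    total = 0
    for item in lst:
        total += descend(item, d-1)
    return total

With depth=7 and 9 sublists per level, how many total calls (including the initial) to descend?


At depth 0 (root): 1 call
At depth 1: each of 1 parents calls descend on 9 children = 9 calls
At depth 2: each of 9 parents calls descend on 9 children = 81 calls
At depth 3: each of 81 parents calls descend on 9 children = 729 calls
At depth 4: each of 729 parents calls descend on 9 children = 6561 calls
At depth 5: each of 6561 parents calls descend on 9 children = 59049 calls
At depth 6: each of 59049 parents calls descend on 9 children = 531441 calls
At depth 7: each of 531441 parents calls descend on 9 children = 4782969 calls
Total: 1 + 9 + 81 + 729 + 6561 + 59049 + 531441 + 4782969 = 5380840

5380840


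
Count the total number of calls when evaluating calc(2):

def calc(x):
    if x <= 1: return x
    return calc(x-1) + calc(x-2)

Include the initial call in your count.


Let C(n) = total calls for calc(n)
C(0) = 1, C(1) = 1
C(2) = 1 + C(1) + C(0) = 1 + 1 + 1 = 3

3


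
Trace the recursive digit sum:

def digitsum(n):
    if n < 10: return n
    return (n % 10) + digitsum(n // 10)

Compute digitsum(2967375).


digitsum(2967375) = 5 + digitsum(296737)
digitsum(296737) = 7 + digitsum(29673)
digitsum(29673) = 3 + digitsum(2967)
digitsum(2967) = 7 + digitsum(296)
digitsum(296) = 6 + digitsum(29)
digitsum(29) = 9 + digitsum(2)
digitsum(2) = 2  (base case)
Total: 5 + 7 + 3 + 7 + 6 + 9 + 2 = 39

39


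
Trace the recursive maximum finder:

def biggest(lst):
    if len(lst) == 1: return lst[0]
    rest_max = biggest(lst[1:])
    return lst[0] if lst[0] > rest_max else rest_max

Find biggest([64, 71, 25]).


biggest([64, 71, 25]): compare 64 with biggest([71, 25])
biggest([71, 25]): compare 71 with biggest([25])
biggest([25]) = 25  (base case)
Compare 71 with 25 -> 71
Compare 64 with 71 -> 71

71


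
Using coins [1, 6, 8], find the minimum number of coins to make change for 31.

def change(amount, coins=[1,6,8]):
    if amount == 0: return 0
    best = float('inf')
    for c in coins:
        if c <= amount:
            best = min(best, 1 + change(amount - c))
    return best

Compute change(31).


Building up with DP:
change(0) = 0
change(1) = min(1+change(0)=1+0=1) = 1
change(2) = min(1+change(1)=1+1=2) = 2
change(3) = min(1+change(2)=1+2=3) = 3
change(4) = min(1+change(3)=1+3=4) = 4
change(5) = min(1+change(4)=1+4=5) = 5
change(6) = min(1+change(5)=1+5=6, 1+change(0)=1+0=1) = 1
change(7) = min(1+change(6)=1+1=2, 1+change(1)=1+1=2) = 2
change(8) = min(1+change(7)=1+2=3, 1+change(2)=1+2=3, 1+change(0)=1+0=1) = 1
change(9) = min(1+change(8)=1+1=2, 1+change(3)=1+3=4, 1+change(1)=1+1=2) = 2
change(10) = min(1+change(9)=1+2=3, 1+change(4)=1+4=5, 1+change(2)=1+2=3) = 3
change(11) = min(1+change(10)=1+3=4, 1+change(5)=1+5=6, 1+change(3)=1+3=4) = 4
change(12) = min(1+change(11)=1+4=5, 1+change(6)=1+1=2, 1+change(4)=1+4=5) = 2
change(13) = min(1+change(12)=1+2=3, 1+change(7)=1+2=3, 1+change(5)=1+5=6) = 3
change(14) = min(1+change(13)=1+3=4, 1+change(8)=1+1=2, 1+change(6)=1+1=2) = 2
change(15) = min(1+change(14)=1+2=3, 1+change(9)=1+2=3, 1+change(7)=1+2=3) = 3
change(16) = min(1+change(15)=1+3=4, 1+change(10)=1+3=4, 1+change(8)=1+1=2) = 2
change(17) = min(1+change(16)=1+2=3, 1+change(11)=1+4=5, 1+change(9)=1+2=3) = 3
change(18) = min(1+change(17)=1+3=4, 1+change(12)=1+2=3, 1+change(10)=1+3=4) = 3
change(19) = min(1+change(18)=1+3=4, 1+change(13)=1+3=4, 1+change(11)=1+4=5) = 4
change(20) = min(1+change(19)=1+4=5, 1+change(14)=1+2=3, 1+change(12)=1+2=3) = 3
change(21) = min(1+change(20)=1+3=4, 1+change(15)=1+3=4, 1+change(13)=1+3=4) = 4
change(22) = min(1+change(21)=1+4=5, 1+change(16)=1+2=3, 1+change(14)=1+2=3) = 3
change(23) = min(1+change(22)=1+3=4, 1+change(17)=1+3=4, 1+change(15)=1+3=4) = 4
change(24) = min(1+change(23)=1+4=5, 1+change(18)=1+3=4, 1+change(16)=1+2=3) = 3
change(25) = min(1+change(24)=1+3=4, 1+change(19)=1+4=5, 1+change(17)=1+3=4) = 4
change(26) = min(1+change(25)=1+4=5, 1+change(20)=1+3=4, 1+change(18)=1+3=4) = 4
change(27) = min(1+change(26)=1+4=5, 1+change(21)=1+4=5, 1+change(19)=1+4=5) = 5
change(28) = min(1+change(27)=1+5=6, 1+change(22)=1+3=4, 1+change(20)=1+3=4) = 4
change(29) = min(1+change(28)=1+4=5, 1+change(23)=1+4=5, 1+change(21)=1+4=5) = 5
change(30) = min(1+change(29)=1+5=6, 1+change(24)=1+3=4, 1+change(22)=1+3=4) = 4
change(31) = min(1+change(30)=1+4=5, 1+change(25)=1+4=5, 1+change(23)=1+4=5) = 5

5


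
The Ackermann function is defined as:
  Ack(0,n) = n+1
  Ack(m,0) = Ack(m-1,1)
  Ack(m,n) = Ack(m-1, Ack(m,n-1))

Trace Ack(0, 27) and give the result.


Ack(0, 27) = 28
Result: Ack(0, 27) = 28

28


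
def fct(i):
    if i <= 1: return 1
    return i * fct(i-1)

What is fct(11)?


fct(11)
= 11 * fct(10)
= 11 * 10 * fct(9)
= 11 * 10 * 9 * fct(8)
= 11 * 10 * 9 * 8 * fct(7)
= 11 * 10 * 9 * 8 * 7 * fct(6)
= 11 * 10 * 9 * 8 * 7 * 6 * fct(5)
= 11 * 10 * 9 * 8 * 7 * 6 * 5 * fct(4)
= 11 * 10 * 9 * 8 * 7 * 6 * 5 * 4 * fct(3)
= 11 * 10 * 9 * 8 * 7 * 6 * 5 * 4 * 3 * fct(2)
= 11 * 10 * 9 * 8 * 7 * 6 * 5 * 4 * 3 * 2 * fct(1)
= 11 * 10 * 9 * 8 * 7 * 6 * 5 * 4 * 3 * 2 * 1
= 39916800

39916800


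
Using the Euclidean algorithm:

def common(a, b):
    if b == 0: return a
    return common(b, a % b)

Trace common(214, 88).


common(214, 88) = common(88, 38)
common(88, 38) = common(38, 12)
common(38, 12) = common(12, 2)
common(12, 2) = common(2, 0)
common(2, 0) = 2  (base case)

2


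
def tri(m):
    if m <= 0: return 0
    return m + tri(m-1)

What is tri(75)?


tri(75)
= 75 + 74 + 73 + 72 + 71 + 70 + 69 + 68 + 67 + 66 + 65 + 64 + 63 + 62 + 61 + 60 + 59 + 58 + 57 + 56 + 55 + 54 + 53 + 52 + 51 + 50 + 49 + 48 + 47 + 46 + 45 + 44 + 43 + 42 + 41 + 40 + 39 + 38 + 37 + 36 + 35 + 34 + 33 + 32 + 31 + 30 + 29 + 28 + 27 + 26 + 25 + 24 + 23 + 22 + 21 + 20 + 19 + 18 + 17 + 16 + 15 + 14 + 13 + 12 + 11 + 10 + 9 + 8 + 7 + 6 + 5 + 4 + 3 + 2 + 1 + tri(0)
= 75 + 74 + 73 + 72 + 71 + 70 + 69 + 68 + 67 + 66 + 65 + 64 + 63 + 62 + 61 + 60 + 59 + 58 + 57 + 56 + 55 + 54 + 53 + 52 + 51 + 50 + 49 + 48 + 47 + 46 + 45 + 44 + 43 + 42 + 41 + 40 + 39 + 38 + 37 + 36 + 35 + 34 + 33 + 32 + 31 + 30 + 29 + 28 + 27 + 26 + 25 + 24 + 23 + 22 + 21 + 20 + 19 + 18 + 17 + 16 + 15 + 14 + 13 + 12 + 11 + 10 + 9 + 8 + 7 + 6 + 5 + 4 + 3 + 2 + 1 + 0
= 2850

2850


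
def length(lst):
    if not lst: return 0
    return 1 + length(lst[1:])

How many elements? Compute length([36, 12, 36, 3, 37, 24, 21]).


length([36, 12, 36, 3, 37, 24, 21]) = 1 + length([12, 36, 3, 37, 24, 21])
length([12, 36, 3, 37, 24, 21]) = 1 + length([36, 3, 37, 24, 21])
length([36, 3, 37, 24, 21]) = 1 + length([3, 37, 24, 21])
length([3, 37, 24, 21]) = 1 + length([37, 24, 21])
length([37, 24, 21]) = 1 + length([24, 21])
length([24, 21]) = 1 + length([21])
length([21]) = 1 + length([])
length([]) = 0  (base case)
Unwinding: 1 + 1 + 1 + 1 + 1 + 1 + 1 + 0 = 7

7


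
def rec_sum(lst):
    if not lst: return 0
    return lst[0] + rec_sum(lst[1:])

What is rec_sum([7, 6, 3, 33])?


rec_sum([7, 6, 3, 33]) = 7 + rec_sum([6, 3, 33])
rec_sum([6, 3, 33]) = 6 + rec_sum([3, 33])
rec_sum([3, 33]) = 3 + rec_sum([33])
rec_sum([33]) = 33 + rec_sum([])
rec_sum([]) = 0  (base case)
Total: 7 + 6 + 3 + 33 + 0 = 49

49


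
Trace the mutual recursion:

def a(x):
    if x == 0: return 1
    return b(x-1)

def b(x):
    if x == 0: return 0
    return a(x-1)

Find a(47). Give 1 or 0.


a(47) = b(46)
b(46) = a(45)
a(45) = b(44)
b(44) = a(43)
a(43) = b(42)
b(42) = a(41)
a(41) = b(40)
b(40) = a(39)
a(39) = b(38)
b(38) = a(37)
a(37) = b(36)
b(36) = a(35)
a(35) = b(34)
b(34) = a(33)
a(33) = b(32)
b(32) = a(31)
a(31) = b(30)
b(30) = a(29)
a(29) = b(28)
b(28) = a(27)
a(27) = b(26)
b(26) = a(25)
a(25) = b(24)
b(24) = a(23)
a(23) = b(22)
b(22) = a(21)
a(21) = b(20)
b(20) = a(19)
a(19) = b(18)
b(18) = a(17)
a(17) = b(16)
b(16) = a(15)
a(15) = b(14)
b(14) = a(13)
a(13) = b(12)
b(12) = a(11)
a(11) = b(10)
b(10) = a(9)
a(9) = b(8)
b(8) = a(7)
a(7) = b(6)
b(6) = a(5)
a(5) = b(4)
b(4) = a(3)
a(3) = b(2)
b(2) = a(1)
a(1) = b(0)
b(0) = 0  (base case)
Result: 0

0


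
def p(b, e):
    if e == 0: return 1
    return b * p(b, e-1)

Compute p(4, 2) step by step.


p(4, 2)
= 4 * p(4, 1)
= 4 * 4 * p(4, 0)
= 4 * 4 * 1
= 16

16


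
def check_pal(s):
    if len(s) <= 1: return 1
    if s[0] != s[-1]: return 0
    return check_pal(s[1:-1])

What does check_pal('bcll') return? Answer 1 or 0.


check_pal('bcll'): s[0]='b' != s[-1]='l' -> return 0
Result: 0 (not a palindrome)

0


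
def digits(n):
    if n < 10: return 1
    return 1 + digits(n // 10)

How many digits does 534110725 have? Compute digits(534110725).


digits(534110725) = 1 + digits(53411072)
digits(53411072) = 1 + digits(5341107)
digits(5341107) = 1 + digits(534110)
digits(534110) = 1 + digits(53411)
digits(53411) = 1 + digits(5341)
digits(5341) = 1 + digits(534)
digits(534) = 1 + digits(53)
digits(53) = 1 + digits(5)
digits(5) = 1  (base case: 5 < 10)
Unwinding: 1 + 1 + 1 + 1 + 1 + 1 + 1 + 1 + 1 = 9

9


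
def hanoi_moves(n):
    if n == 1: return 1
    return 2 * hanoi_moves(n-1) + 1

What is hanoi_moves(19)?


hanoi_moves(19) = 2 * hanoi_moves(18) + 1
hanoi_moves(18) = 2 * hanoi_moves(17) + 1
hanoi_moves(17) = 2 * hanoi_moves(16) + 1
hanoi_moves(16) = 2 * hanoi_moves(15) + 1
hanoi_moves(15) = 2 * hanoi_moves(14) + 1
hanoi_moves(14) = 2 * hanoi_moves(13) + 1
hanoi_moves(13) = 2 * hanoi_moves(12) + 1
hanoi_moves(12) = 2 * hanoi_moves(11) + 1
hanoi_moves(11) = 2 * hanoi_moves(10) + 1
hanoi_moves(10) = 2 * hanoi_moves(9) + 1
hanoi_moves(9) = 2 * hanoi_moves(8) + 1
hanoi_moves(8) = 2 * hanoi_moves(7) + 1
hanoi_moves(7) = 2 * hanoi_moves(6) + 1
hanoi_moves(6) = 2 * hanoi_moves(5) + 1
hanoi_moves(5) = 2 * hanoi_moves(4) + 1
hanoi_moves(4) = 2 * hanoi_moves(3) + 1
hanoi_moves(3) = 2 * hanoi_moves(2) + 1
hanoi_moves(2) = 2 * hanoi_moves(1) + 1
hanoi_moves(1) = 1  (base case)
hanoi_moves(2) = 2 * 1 + 1 = 3
hanoi_moves(3) = 2 * 3 + 1 = 7
hanoi_moves(4) = 2 * 7 + 1 = 15
hanoi_moves(5) = 2 * 15 + 1 = 31
hanoi_moves(6) = 2 * 31 + 1 = 63
hanoi_moves(7) = 2 * 63 + 1 = 127
hanoi_moves(8) = 2 * 127 + 1 = 255
hanoi_moves(9) = 2 * 255 + 1 = 511
hanoi_moves(10) = 2 * 511 + 1 = 1023
hanoi_moves(11) = 2 * 1023 + 1 = 2047
hanoi_moves(12) = 2 * 2047 + 1 = 4095
hanoi_moves(13) = 2 * 4095 + 1 = 8191
hanoi_moves(14) = 2 * 8191 + 1 = 16383
hanoi_moves(15) = 2 * 16383 + 1 = 32767
hanoi_moves(16) = 2 * 32767 + 1 = 65535
hanoi_moves(17) = 2 * 65535 + 1 = 131071
hanoi_moves(18) = 2 * 131071 + 1 = 262143
hanoi_moves(19) = 2 * 262143 + 1 = 524287

524287


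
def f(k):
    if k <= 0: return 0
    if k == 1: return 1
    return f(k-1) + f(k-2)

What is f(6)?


Computing f(6) bottom-up:
f(0) = 0
f(1) = 1
f(2) = f(1) + f(0) = 1 + 0 = 1
f(3) = f(2) + f(1) = 1 + 1 = 2
f(4) = f(3) + f(2) = 2 + 1 = 3
f(5) = f(4) + f(3) = 3 + 2 = 5
f(6) = f(5) + f(4) = 5 + 3 = 8

8


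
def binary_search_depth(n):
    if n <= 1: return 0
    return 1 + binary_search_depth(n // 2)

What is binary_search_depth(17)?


17 / 2 = 8
8 / 2 = 4
4 / 2 = 2
2 / 2 = 1
Reached 1 after 4 halvings

4


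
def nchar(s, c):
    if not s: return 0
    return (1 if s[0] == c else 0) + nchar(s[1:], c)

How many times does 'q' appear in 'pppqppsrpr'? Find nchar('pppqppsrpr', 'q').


s[0]='p' != 'q' -> 0
s[0]='p' != 'q' -> 0
s[0]='p' != 'q' -> 0
s[0]='q' == 'q' -> 1
s[0]='p' != 'q' -> 0
s[0]='p' != 'q' -> 0
s[0]='s' != 'q' -> 0
s[0]='r' != 'q' -> 0
s[0]='p' != 'q' -> 0
s[0]='r' != 'q' -> 0
Sum: 0 + 0 + 0 + 1 + 0 + 0 + 0 + 0 + 0 + 0 = 1

1


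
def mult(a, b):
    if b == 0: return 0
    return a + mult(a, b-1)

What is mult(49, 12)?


mult(49, 12) = 49 + mult(49, 11)
mult(49, 11) = 49 + mult(49, 10)
mult(49, 10) = 49 + mult(49, 9)
mult(49, 9) = 49 + mult(49, 8)
mult(49, 8) = 49 + mult(49, 7)
mult(49, 7) = 49 + mult(49, 6)
mult(49, 6) = 49 + mult(49, 5)
mult(49, 5) = 49 + mult(49, 4)
mult(49, 4) = 49 + mult(49, 3)
mult(49, 3) = 49 + mult(49, 2)
mult(49, 2) = 49 + mult(49, 1)
mult(49, 1) = 49 + mult(49, 0)
mult(49, 0) = 0  (base case)
Total: 49 + 49 + 49 + 49 + 49 + 49 + 49 + 49 + 49 + 49 + 49 + 49 + 0 = 588

588


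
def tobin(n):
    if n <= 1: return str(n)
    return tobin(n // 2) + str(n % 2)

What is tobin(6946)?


tobin(6946) = tobin(3473) + '0'
tobin(3473) = tobin(1736) + '1'
tobin(1736) = tobin(868) + '0'
tobin(868) = tobin(434) + '0'
tobin(434) = tobin(217) + '0'
tobin(217) = tobin(108) + '1'
tobin(108) = tobin(54) + '0'
tobin(54) = tobin(27) + '0'
tobin(27) = tobin(13) + '1'
tobin(13) = tobin(6) + '1'
tobin(6) = tobin(3) + '0'
tobin(3) = tobin(1) + '1'
tobin(1) = '1'  (base case)
Concatenating: '1' + '1' + '0' + '1' + '1' + '0' + '0' + '1' + '0' + '0' + '0' + '1' + '0' = '1101100100010'

1101100100010


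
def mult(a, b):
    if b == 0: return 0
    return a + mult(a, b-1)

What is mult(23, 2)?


mult(23, 2) = 23 + mult(23, 1)
mult(23, 1) = 23 + mult(23, 0)
mult(23, 0) = 0  (base case)
Total: 23 + 23 + 0 = 46

46


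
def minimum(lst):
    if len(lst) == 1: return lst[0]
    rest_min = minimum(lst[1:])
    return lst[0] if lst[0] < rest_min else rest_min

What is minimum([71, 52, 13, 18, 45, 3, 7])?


minimum([71, 52, 13, 18, 45, 3, 7]): compare 71 with minimum([52, 13, 18, 45, 3, 7])
minimum([52, 13, 18, 45, 3, 7]): compare 52 with minimum([13, 18, 45, 3, 7])
minimum([13, 18, 45, 3, 7]): compare 13 with minimum([18, 45, 3, 7])
minimum([18, 45, 3, 7]): compare 18 with minimum([45, 3, 7])
minimum([45, 3, 7]): compare 45 with minimum([3, 7])
minimum([3, 7]): compare 3 with minimum([7])
minimum([7]) = 7  (base case)
Compare 3 with 7 -> 3
Compare 45 with 3 -> 3
Compare 18 with 3 -> 3
Compare 13 with 3 -> 3
Compare 52 with 3 -> 3
Compare 71 with 3 -> 3

3


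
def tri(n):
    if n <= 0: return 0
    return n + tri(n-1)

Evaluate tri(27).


tri(27)
= 27 + 26 + 25 + 24 + 23 + 22 + 21 + 20 + 19 + 18 + 17 + 16 + 15 + 14 + 13 + 12 + 11 + 10 + 9 + 8 + 7 + 6 + 5 + 4 + 3 + 2 + 1 + tri(0)
= 27 + 26 + 25 + 24 + 23 + 22 + 21 + 20 + 19 + 18 + 17 + 16 + 15 + 14 + 13 + 12 + 11 + 10 + 9 + 8 + 7 + 6 + 5 + 4 + 3 + 2 + 1 + 0
= 378

378


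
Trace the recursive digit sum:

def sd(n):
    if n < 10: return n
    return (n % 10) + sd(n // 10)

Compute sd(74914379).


sd(74914379) = 9 + sd(7491437)
sd(7491437) = 7 + sd(749143)
sd(749143) = 3 + sd(74914)
sd(74914) = 4 + sd(7491)
sd(7491) = 1 + sd(749)
sd(749) = 9 + sd(74)
sd(74) = 4 + sd(7)
sd(7) = 7  (base case)
Total: 9 + 7 + 3 + 4 + 1 + 9 + 4 + 7 = 44

44


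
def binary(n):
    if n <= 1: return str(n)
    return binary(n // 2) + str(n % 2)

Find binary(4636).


binary(4636) = binary(2318) + '0'
binary(2318) = binary(1159) + '0'
binary(1159) = binary(579) + '1'
binary(579) = binary(289) + '1'
binary(289) = binary(144) + '1'
binary(144) = binary(72) + '0'
binary(72) = binary(36) + '0'
binary(36) = binary(18) + '0'
binary(18) = binary(9) + '0'
binary(9) = binary(4) + '1'
binary(4) = binary(2) + '0'
binary(2) = binary(1) + '0'
binary(1) = '1'  (base case)
Concatenating: '1' + '0' + '0' + '1' + '0' + '0' + '0' + '0' + '1' + '1' + '1' + '0' + '0' = '1001000011100'

1001000011100


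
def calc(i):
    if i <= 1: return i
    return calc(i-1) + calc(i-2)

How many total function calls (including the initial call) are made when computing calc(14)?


Let C(n) = total calls for calc(n)
C(0) = 1, C(1) = 1
C(2) = 1 + C(1) + C(0) = 1 + 1 + 1 = 3
C(3) = 1 + C(2) + C(1) = 1 + 3 + 1 = 5
C(4) = 1 + C(3) + C(2) = 1 + 5 + 3 = 9
C(5) = 1 + C(4) + C(3) = 1 + 9 + 5 = 15
C(6) = 1 + C(5) + C(4) = 1 + 15 + 9 = 25
C(7) = 1 + C(6) + C(5) = 1 + 25 + 15 = 41
C(8) = 1 + C(7) + C(6) = 1 + 41 + 25 = 67
C(9) = 1 + C(8) + C(7) = 1 + 67 + 41 = 109
C(10) = 1 + C(9) + C(8) = 1 + 109 + 67 = 177
C(11) = 1 + C(10) + C(9) = 1 + 177 + 109 = 287
C(12) = 1 + C(11) + C(10) = 1 + 287 + 177 = 465
C(13) = 1 + C(12) + C(11) = 1 + 465 + 287 = 753
C(14) = 1 + C(13) + C(12) = 1 + 753 + 465 = 1219

1219


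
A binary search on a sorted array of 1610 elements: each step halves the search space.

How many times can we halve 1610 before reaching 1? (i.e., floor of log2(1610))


1610 / 2 = 805
805 / 2 = 402
402 / 2 = 201
201 / 2 = 100
100 / 2 = 50
50 / 2 = 25
25 / 2 = 12
12 / 2 = 6
6 / 2 = 3
3 / 2 = 1
Reached 1 after 10 halvings

10


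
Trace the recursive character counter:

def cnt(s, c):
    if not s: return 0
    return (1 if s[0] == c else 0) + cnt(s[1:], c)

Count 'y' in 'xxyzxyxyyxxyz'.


s[0]='x' != 'y' -> 0
s[0]='x' != 'y' -> 0
s[0]='y' == 'y' -> 1
s[0]='z' != 'y' -> 0
s[0]='x' != 'y' -> 0
s[0]='y' == 'y' -> 1
s[0]='x' != 'y' -> 0
s[0]='y' == 'y' -> 1
s[0]='y' == 'y' -> 1
s[0]='x' != 'y' -> 0
s[0]='x' != 'y' -> 0
s[0]='y' == 'y' -> 1
s[0]='z' != 'y' -> 0
Sum: 0 + 0 + 1 + 0 + 0 + 1 + 0 + 1 + 1 + 0 + 0 + 1 + 0 = 5

5


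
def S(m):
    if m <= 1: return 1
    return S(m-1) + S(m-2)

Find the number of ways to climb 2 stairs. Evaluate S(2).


Building up from base cases:
S(0) = 1
S(1) = 1
S(2) = S(1) + S(0) = 1 + 1 = 2

2


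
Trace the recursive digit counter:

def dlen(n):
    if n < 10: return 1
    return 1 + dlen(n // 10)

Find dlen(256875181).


dlen(256875181) = 1 + dlen(25687518)
dlen(25687518) = 1 + dlen(2568751)
dlen(2568751) = 1 + dlen(256875)
dlen(256875) = 1 + dlen(25687)
dlen(25687) = 1 + dlen(2568)
dlen(2568) = 1 + dlen(256)
dlen(256) = 1 + dlen(25)
dlen(25) = 1 + dlen(2)
dlen(2) = 1  (base case: 2 < 10)
Unwinding: 1 + 1 + 1 + 1 + 1 + 1 + 1 + 1 + 1 = 9

9
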